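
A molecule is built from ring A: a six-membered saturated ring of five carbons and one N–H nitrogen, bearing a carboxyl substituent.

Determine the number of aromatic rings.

0

Ring A has only sp³ atoms, so it is not fully conjugated — not aromatic (piperidine).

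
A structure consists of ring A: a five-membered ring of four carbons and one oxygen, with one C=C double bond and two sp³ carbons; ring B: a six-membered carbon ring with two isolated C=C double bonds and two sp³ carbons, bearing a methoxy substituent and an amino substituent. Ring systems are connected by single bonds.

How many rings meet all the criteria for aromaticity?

0

Ring A has two sp³ carbons, so it is not fully conjugated — not aromatic (2,3-dihydrofuran).
Ring B has two sp³ carbons, so it is not fully conjugated — not aromatic (1,4-cyclohexadiene).
No ring is aromatic. Total: 0.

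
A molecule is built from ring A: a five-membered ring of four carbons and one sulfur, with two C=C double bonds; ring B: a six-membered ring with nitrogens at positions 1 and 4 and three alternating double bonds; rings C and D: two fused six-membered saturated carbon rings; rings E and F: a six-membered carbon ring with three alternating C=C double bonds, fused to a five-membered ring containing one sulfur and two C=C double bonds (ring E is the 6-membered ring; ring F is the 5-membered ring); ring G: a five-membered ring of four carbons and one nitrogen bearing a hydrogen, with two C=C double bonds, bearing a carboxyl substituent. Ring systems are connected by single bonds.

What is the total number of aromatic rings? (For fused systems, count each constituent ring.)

Ring A has a continuous p-orbital overlap around the ring; 2 ring double bonds (4 π electrons) plus a heteroatom lone pair (2) give 6 π electrons. That satisfies 4n+2 with n=1, so ring A is aromatic (thiophene).
Ring B has a continuous p-orbital overlap around the ring; 3 ring double bonds give 6 π electrons. That satisfies 4n+2 with n=1, so ring B is aromatic (pyrazine).
Ring C has only sp³ atoms, so it is not fully conjugated — not aromatic (cyclohexane ring).
Ring D has only sp³ atoms, so it is not fully conjugated — not aromatic (cyclohexane ring).
Rings E and F form a fused bicyclic system (with one sulfur) with 9 sp² atoms and 10 π electrons from ring double bonds plus a heteroatom lone pair. 10 = 4(2)+2, so the system is aromatic and both rings count as aromatic (benzothiophene).
Ring G has a continuous p-orbital overlap around the ring; 2 ring double bonds (4 π electrons) plus a heteroatom lone pair (2) give 6 π electrons. 6 = 4(1)+2, so ring G is aromatic (pyrrole).
Aromatic: A, B, E, F, G. Total: 5.

5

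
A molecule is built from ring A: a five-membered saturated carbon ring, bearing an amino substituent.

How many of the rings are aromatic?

Ring A has only sp³ atoms, so it is not fully conjugated — not aromatic (cyclopentane).

0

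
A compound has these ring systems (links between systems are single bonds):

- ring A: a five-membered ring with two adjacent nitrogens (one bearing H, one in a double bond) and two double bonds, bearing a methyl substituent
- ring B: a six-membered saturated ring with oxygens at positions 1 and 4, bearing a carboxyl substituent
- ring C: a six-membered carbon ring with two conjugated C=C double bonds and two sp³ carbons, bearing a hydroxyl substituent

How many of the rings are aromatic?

1

Ring A is planar and fully conjugated; 2 ring double bonds (4 π electrons) plus a heteroatom lone pair (2) give 6 π electrons. Since 6 = 4n+2 (n=1), ring A is aromatic (pyrazole).
Ring B has only sp³ atoms, so it is not fully conjugated — not aromatic (1,4-dioxane).
Ring C has two sp³ carbons, so it is not fully conjugated — not aromatic (1,3-cyclohexadiene).
Aromatic: A. Total: 1.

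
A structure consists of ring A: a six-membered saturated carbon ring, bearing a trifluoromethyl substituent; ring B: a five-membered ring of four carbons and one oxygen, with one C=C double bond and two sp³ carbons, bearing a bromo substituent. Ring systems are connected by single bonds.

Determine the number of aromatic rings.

Ring A has only sp³ atoms, so it is not fully conjugated — not aromatic (cyclohexane).
Ring B has two sp³ carbons, so it is not fully conjugated — not aromatic (2,3-dihydrofuran).
No ring is aromatic. Total: 0.

0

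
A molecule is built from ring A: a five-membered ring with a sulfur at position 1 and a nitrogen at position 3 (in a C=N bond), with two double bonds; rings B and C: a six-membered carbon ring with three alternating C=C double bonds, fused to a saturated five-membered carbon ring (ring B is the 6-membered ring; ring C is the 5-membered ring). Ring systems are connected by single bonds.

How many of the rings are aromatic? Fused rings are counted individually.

2

Ring A is planar and fully conjugated; 2 ring double bonds (4 π electrons) plus a heteroatom lone pair (2) give 6 π electrons. Since 6 = 4n+2 (n=1), ring A is aromatic (thiazole).
Ring B is fully conjugated (every ring atom contributes a p orbital); 3 ring double bonds give 6 π electrons. That satisfies 4n+2 with n=1, so ring B is aromatic (benzene ring).
Ring C has three sp³ carbons, so it is not fully conjugated — not aromatic (cyclopentane ring).
Aromatic: A, B. Total: 2.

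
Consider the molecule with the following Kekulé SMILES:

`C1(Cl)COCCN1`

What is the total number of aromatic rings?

The SMILES encodes a six-membered saturated ring with an oxygen and an N–H nitrogen at positions 1 and 4.
The 6-membered ring with one oxygen and one N–H (1,4) has only sp³ atoms, so it is not fully conjugated — not aromatic (morpholine).

0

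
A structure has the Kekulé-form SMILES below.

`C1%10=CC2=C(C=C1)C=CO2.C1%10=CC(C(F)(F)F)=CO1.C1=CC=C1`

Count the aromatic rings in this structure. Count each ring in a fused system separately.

The SMILES encodes a six-membered carbon ring with three alternating C=C double bonds, fused to a five-membered ring containing one oxygen and two C=C double bonds; a five-membered ring of four carbons and one oxygen, with two C=C double bonds; a four-membered carbon ring with two alternating C=C double bonds.
The fused 6/5-membered bicyclic (with one oxygen) is a single π system with 9 sp² atoms and 10 π electrons from ring double bonds plus a heteroatom lone pair. 10 = 4(2)+2, so the system is aromatic and both rings count as aromatic (benzofuran).
The 5-membered ring with one oxygen has a continuous p-orbital overlap around the ring; 2 ring double bonds (4 π electrons) plus a heteroatom lone pair (2) give 6 π electrons. Since 6 = 4n+2 (n=1), it is aromatic (furan).
The 4-membered ring has only sp² ring atoms; a planar conformation would have a fully conjugated π system of 4 electrons. But 4 = 4(1), which is 4n not 4n+2, so it is not aromatic (cyclobutadiene) — cyclobutadiene is antiaromatic and distorts to a rectangle.
3 of the 4 rings are aromatic. Total: 3.

3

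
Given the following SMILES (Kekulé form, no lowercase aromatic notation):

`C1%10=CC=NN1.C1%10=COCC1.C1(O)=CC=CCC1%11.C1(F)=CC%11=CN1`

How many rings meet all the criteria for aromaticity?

The SMILES encodes a five-membered ring with two adjacent nitrogens (one bearing H, one in a double bond) and two double bonds; a five-membered ring of four carbons and one oxygen, with one C=C double bond and two sp³ carbons; a six-membered carbon ring with two conjugated C=C double bonds and two sp³ carbons; a five-membered ring of four carbons and one nitrogen bearing a hydrogen, with two C=C double bonds.
The 5-membered ring with two adjacent nitrogens (one N–H, one =N–) is fully conjugated (every ring atom contributes a p orbital); 2 ring double bonds (4 π electrons) plus a heteroatom lone pair (2) give 6 π electrons. That satisfies 4n+2 with n=1, so it is aromatic (pyrazole).
The 5-membered ring with one oxygen has two sp³ carbons, so it is not fully conjugated — not aromatic (2,3-dihydrofuran).
The 6-membered ring has two sp³ carbons, so it is not fully conjugated — not aromatic (1,3-cyclohexadiene).
The 5-membered ring with one N–H has a continuous p-orbital overlap around the ring; 2 ring double bonds (4 π electrons) plus a heteroatom lone pair (2) give 6 π electrons. 6 = 4(1)+2, so it is aromatic (pyrrole).
2 of the 4 rings are aromatic. Total: 2.

2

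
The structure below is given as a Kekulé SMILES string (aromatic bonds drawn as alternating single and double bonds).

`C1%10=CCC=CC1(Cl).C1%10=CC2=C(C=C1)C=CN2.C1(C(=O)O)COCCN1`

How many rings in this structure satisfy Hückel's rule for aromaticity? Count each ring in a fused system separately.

The SMILES encodes a six-membered carbon ring with two isolated C=C double bonds and two sp³ carbons; a six-membered carbon ring with three alternating C=C double bonds, fused to a five-membered ring containing one N–H nitrogen and two C=C double bonds; a six-membered saturated ring with an oxygen and an N–H nitrogen at positions 1 and 4.
The 6-membered ring has two sp³ carbons, so it is not fully conjugated — not aromatic (1,4-cyclohexadiene).
The fused 6/5-membered bicyclic (with one N–H) is a single π system with 9 sp² atoms and 10 π electrons from ring double bonds plus a heteroatom lone pair. 10 = 4(2)+2, so the system is aromatic and both rings count as aromatic (indole).
The 6-membered ring with one oxygen and one N–H (1,4) has only sp³ atoms, so it is not fully conjugated — not aromatic (morpholine).
2 of the 4 rings are aromatic. Total: 2.

2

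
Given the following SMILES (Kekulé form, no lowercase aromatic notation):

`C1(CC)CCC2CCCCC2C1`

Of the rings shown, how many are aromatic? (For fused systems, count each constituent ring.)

0

The SMILES encodes two fused six-membered saturated carbon rings.
The 6-membered ring has only sp³ atoms, so it is not fully conjugated — not aromatic (cyclohexane ring).
The second 6-membered ring has only sp³ atoms, so it is not fully conjugated — not aromatic (cyclohexane ring).
None of the rings are aromatic. Total: 0.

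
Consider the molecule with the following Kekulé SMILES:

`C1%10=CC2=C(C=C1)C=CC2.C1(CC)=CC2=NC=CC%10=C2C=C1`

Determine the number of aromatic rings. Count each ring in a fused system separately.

The SMILES encodes a six-membered carbon ring with three alternating C=C double bonds, fused to a five-membered carbon ring containing one C=C double bond and one sp³ carbon; two fused six-membered rings, each with three alternating double bonds; one ring is all carbon and the other has one ring nitrogen.
The 6-membered ring is fully conjugated (every ring atom contributes a p orbital); 3 ring double bonds give 6 π electrons. That satisfies 4n+2 with n=1, so it is aromatic (benzene ring).
The 5-membered ring has one sp³ carbon, so it is not fully conjugated — not aromatic (cyclopentene ring).
The fused 6/6-membered bicyclic (with one nitrogen) is a single π system with 10 sp² atoms and 10 π electrons from ring double bonds. 10 = 4(2)+2, so the system is aromatic and both rings count as aromatic (quinoline).
3 of the 4 rings are aromatic. Total: 3.

3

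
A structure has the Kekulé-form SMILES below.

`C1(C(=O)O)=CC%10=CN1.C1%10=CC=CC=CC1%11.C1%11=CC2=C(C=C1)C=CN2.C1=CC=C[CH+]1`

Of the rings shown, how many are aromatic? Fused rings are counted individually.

3

The SMILES encodes a five-membered ring of four carbons and one nitrogen bearing a hydrogen, with two C=C double bonds; a seven-membered carbon ring with three C=C double bonds and one sp³ carbon; a six-membered carbon ring with three alternating C=C double bonds, fused to a five-membered ring containing one N–H nitrogen and two C=C double bonds; a five-membered all-carbon ring bearing a positive charge on one carbon, with two C=C double bonds.
The 5-membered ring with one N–H is planar and fully conjugated; 2 ring double bonds (4 π electrons) plus a heteroatom lone pair (2) give 6 π electrons. 6 = 4(1)+2, so it is aromatic (pyrrole).
The 7-membered ring has one sp³ carbon, so it is not fully conjugated — not aromatic (cycloheptatriene).
The fused 6/5-membered bicyclic (with one N–H) is a single π system with 9 sp² atoms and 10 π electrons from ring double bonds plus a heteroatom lone pair. 10 = 4(2)+2, so the system is aromatic and both rings count as aromatic (indole).
The 5-membered ring has only sp² ring atoms; a planar conformation would have a fully conjugated π system of 4 electrons. But 4 = 4(1), which is 4n not 4n+2, so it is not aromatic (cyclopentadienyl cation).
3 of the 5 rings are aromatic. Total: 3.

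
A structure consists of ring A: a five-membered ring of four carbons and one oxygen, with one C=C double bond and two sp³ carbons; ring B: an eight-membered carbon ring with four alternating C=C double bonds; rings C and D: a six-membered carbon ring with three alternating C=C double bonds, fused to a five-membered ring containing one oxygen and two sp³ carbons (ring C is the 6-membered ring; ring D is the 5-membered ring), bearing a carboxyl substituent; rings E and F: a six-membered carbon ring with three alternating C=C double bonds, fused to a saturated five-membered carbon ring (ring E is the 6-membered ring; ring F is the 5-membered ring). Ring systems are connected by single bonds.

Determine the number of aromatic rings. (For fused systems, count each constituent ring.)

Ring A has two sp³ carbons, so it is not fully conjugated — not aromatic (2,3-dihydrofuran).
Ring B has only sp² ring atoms; a planar conformation would have a fully conjugated π system of 8 electrons. But 8 = 4(2), which is 4n not 4n+2, so ring B is not aromatic (cyclooctatetraene) — cyclooctatetraene distorts into a non-planar tub to avoid antiaromaticity.
Ring C is planar and fully conjugated; 3 ring double bonds give 6 π electrons. Since 6 = 4n+2 (n=1), ring C is aromatic (benzene ring).
Ring D has two sp³ carbons, so it is not fully conjugated — not aromatic (oxolane ring).
Ring E is planar and fully conjugated; 3 ring double bonds give 6 π electrons. Since 6 = 4n+2 (n=1), ring E is aromatic (benzene ring).
Ring F has three sp³ carbons, so it is not fully conjugated — not aromatic (cyclopentane ring).
Aromatic: C, E. Total: 2.

2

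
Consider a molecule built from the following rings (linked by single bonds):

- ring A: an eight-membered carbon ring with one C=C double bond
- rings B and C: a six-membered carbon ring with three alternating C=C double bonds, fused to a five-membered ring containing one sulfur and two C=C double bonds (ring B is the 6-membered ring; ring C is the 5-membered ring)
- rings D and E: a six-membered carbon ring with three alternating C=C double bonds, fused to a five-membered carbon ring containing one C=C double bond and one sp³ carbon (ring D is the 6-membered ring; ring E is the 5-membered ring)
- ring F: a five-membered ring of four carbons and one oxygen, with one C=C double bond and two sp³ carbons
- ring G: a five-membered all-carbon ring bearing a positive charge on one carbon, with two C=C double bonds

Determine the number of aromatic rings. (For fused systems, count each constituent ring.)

Ring A has six sp³ carbons, so it is not fully conjugated — not aromatic (cyclooctene).
Rings B and C form a fused bicyclic system (with one sulfur) with 9 sp² atoms and 10 π electrons from ring double bonds plus a heteroatom lone pair. 10 = 4(2)+2, so the system is aromatic and both rings count as aromatic (benzothiophene).
Ring D has a continuous p-orbital overlap around the ring; 3 ring double bonds give 6 π electrons. 6 = 4(1)+2, so ring D is aromatic (benzene ring).
Ring E has one sp³ carbon, so it is not fully conjugated — not aromatic (cyclopentene ring).
Ring F has two sp³ carbons, so it is not fully conjugated — not aromatic (2,3-dihydrofuran).
Ring G has only sp² ring atoms; a planar conformation would have a fully conjugated π system of 4 electrons. But 4 = 4(1), which is 4n not 4n+2, so ring G is not aromatic (cyclopentadienyl cation).
Aromatic: B, C, D. Total: 3.

3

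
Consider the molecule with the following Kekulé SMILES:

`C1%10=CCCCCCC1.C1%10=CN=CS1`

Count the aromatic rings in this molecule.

1

The SMILES encodes an eight-membered carbon ring with one C=C double bond; a five-membered ring with a sulfur at position 1 and a nitrogen at position 3 (in a C=N bond), with two double bonds.
The 8-membered ring has six sp³ carbons, so it is not fully conjugated — not aromatic (cyclooctene).
The 5-membered ring with one sulfur and one =N– is planar and fully conjugated; 2 ring double bonds (4 π electrons) plus a heteroatom lone pair (2) give 6 π electrons. Since 6 = 4n+2 (n=1), it is aromatic (thiazole).
1 of the 2 rings is aromatic. Total: 1.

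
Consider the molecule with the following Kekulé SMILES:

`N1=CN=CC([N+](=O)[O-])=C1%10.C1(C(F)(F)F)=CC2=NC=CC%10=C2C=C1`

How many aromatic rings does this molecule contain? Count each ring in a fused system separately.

The SMILES encodes a six-membered ring with nitrogens at positions 1 and 3 and three alternating double bonds; two fused six-membered rings, each with three alternating double bonds; one ring is all carbon and the other has one ring nitrogen.
The 6-membered ring with two nitrogens (1,3) is planar and fully conjugated; 3 ring double bonds give 6 π electrons. Since 6 = 4n+2 (n=1), it is aromatic (pyrimidine).
The fused 6/6-membered bicyclic (with one nitrogen) is a single π system with 10 sp² atoms and 10 π electrons from ring double bonds. 10 = 4(2)+2, so the system is aromatic and both rings count as aromatic (quinoline).
3 of the 3 rings are aromatic. Total: 3.

3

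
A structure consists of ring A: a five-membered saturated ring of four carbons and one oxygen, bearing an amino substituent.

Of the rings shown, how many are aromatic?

0

Ring A has only sp³ atoms, so it is not fully conjugated — not aromatic (tetrahydrofuran).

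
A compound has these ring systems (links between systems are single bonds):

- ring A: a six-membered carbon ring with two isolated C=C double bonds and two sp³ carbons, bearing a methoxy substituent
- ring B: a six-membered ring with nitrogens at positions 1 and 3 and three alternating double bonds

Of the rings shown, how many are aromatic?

1

Ring A has two sp³ carbons, so it is not fully conjugated — not aromatic (1,4-cyclohexadiene).
Ring B is planar and fully conjugated; 3 ring double bonds give 6 π electrons. That satisfies 4n+2 with n=1, so ring B is aromatic (pyrimidine).
Aromatic: B. Total: 1.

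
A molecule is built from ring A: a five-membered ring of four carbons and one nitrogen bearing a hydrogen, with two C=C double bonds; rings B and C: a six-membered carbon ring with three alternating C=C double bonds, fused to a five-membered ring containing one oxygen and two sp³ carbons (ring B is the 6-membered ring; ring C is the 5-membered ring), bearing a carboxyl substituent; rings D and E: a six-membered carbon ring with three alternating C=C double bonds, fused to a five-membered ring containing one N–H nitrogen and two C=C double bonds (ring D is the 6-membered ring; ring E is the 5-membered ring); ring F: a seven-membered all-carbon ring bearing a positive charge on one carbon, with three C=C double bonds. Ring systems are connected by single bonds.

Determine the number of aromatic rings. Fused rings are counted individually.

Ring A is fully conjugated (every ring atom contributes a p orbital); 2 ring double bonds (4 π electrons) plus a heteroatom lone pair (2) give 6 π electrons. 6 = 4(1)+2, so ring A is aromatic (pyrrole).
Ring B is planar and fully conjugated; 3 ring double bonds give 6 π electrons. That satisfies 4n+2 with n=1, so ring B is aromatic (benzene ring).
Ring C has two sp³ carbons, so it is not fully conjugated — not aromatic (oxolane ring).
Rings D and E form a fused bicyclic system (with one N–H) with 9 sp² atoms and 10 π electrons from ring double bonds plus a heteroatom lone pair. 10 = 4(2)+2, so the system is aromatic and both rings count as aromatic (indole).
Ring F is planar and fully conjugated; 3 ring double bonds (6 π electrons) plus the carbocation's empty p orbital (0, but keeps the ring conjugated) give 6 π electrons. That satisfies 4n+2 with n=1, so ring F is aromatic (tropylium cation).
Aromatic: A, B, D, E, F. Total: 5.

5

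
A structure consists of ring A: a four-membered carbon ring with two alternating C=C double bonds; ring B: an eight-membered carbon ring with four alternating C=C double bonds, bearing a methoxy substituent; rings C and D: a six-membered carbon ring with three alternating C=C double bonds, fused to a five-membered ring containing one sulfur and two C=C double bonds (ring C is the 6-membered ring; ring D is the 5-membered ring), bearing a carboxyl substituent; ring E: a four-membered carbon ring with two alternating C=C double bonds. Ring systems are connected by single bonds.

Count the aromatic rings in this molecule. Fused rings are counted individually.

2

Ring A has only sp² ring atoms; a planar conformation would have a fully conjugated π system of 4 electrons. But 4 = 4(1), which is 4n not 4n+2, so ring A is not aromatic (cyclobutadiene) — cyclobutadiene is antiaromatic and distorts to a rectangle.
Ring B has only sp² ring atoms; a planar conformation would have a fully conjugated π system of 8 electrons. But 8 = 4(2), which is 4n not 4n+2, so ring B is not aromatic (cyclooctatetraene) — cyclooctatetraene distorts into a non-planar tub to avoid antiaromaticity.
Rings C and D form a fused bicyclic system (with one sulfur) with 9 sp² atoms and 10 π electrons from ring double bonds plus a heteroatom lone pair. 10 = 4(2)+2, so the system is aromatic and both rings count as aromatic (benzothiophene).
Ring E has only sp² ring atoms; a planar conformation would have a fully conjugated π system of 4 electrons. But 4 = 4(1), which is 4n not 4n+2, so ring E is not aromatic (cyclobutadiene) — cyclobutadiene is antiaromatic and distorts to a rectangle.
Aromatic: C, D. Total: 2.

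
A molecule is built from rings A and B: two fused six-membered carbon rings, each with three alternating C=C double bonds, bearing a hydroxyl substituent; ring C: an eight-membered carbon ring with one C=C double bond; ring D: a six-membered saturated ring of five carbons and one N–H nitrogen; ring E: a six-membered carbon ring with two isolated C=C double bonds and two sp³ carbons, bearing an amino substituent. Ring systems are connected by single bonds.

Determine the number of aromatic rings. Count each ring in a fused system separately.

Rings A and B form a fused bicyclic system with 10 sp² atoms and 10 π electrons from ring double bonds. 10 = 4(2)+2, so the system is aromatic and both rings count as aromatic (naphthalene).
Ring C has six sp³ carbons, so it is not fully conjugated — not aromatic (cyclooctene).
Ring D has only sp³ atoms, so it is not fully conjugated — not aromatic (piperidine).
Ring E has two sp³ carbons, so it is not fully conjugated — not aromatic (1,4-cyclohexadiene).
Aromatic: A, B. Total: 2.

2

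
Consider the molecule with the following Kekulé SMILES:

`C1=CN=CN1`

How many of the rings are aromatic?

1

The SMILES encodes a five-membered ring with nitrogens at positions 1 and 3 (one bearing H, one in a C=N bond) and two double bonds.
The 5-membered ring with two nitrogens (one N–H, one =N–) has a continuous p-orbital overlap around the ring; 2 ring double bonds (4 π electrons) plus a heteroatom lone pair (2) give 6 π electrons. 6 = 4(1)+2, so it is aromatic (imidazole).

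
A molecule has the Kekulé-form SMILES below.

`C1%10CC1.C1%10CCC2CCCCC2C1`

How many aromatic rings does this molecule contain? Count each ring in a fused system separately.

The SMILES encodes a three-membered saturated carbon ring; two fused six-membered saturated carbon rings.
The 3-membered ring has only sp³ atoms, so it is not fully conjugated — not aromatic (cyclopropane).
The 6-membered ring has only sp³ atoms, so it is not fully conjugated — not aromatic (cyclohexane ring).
The second 6-membered ring has only sp³ atoms, so it is not fully conjugated — not aromatic (cyclohexane ring).
None of the rings are aromatic. Total: 0.

0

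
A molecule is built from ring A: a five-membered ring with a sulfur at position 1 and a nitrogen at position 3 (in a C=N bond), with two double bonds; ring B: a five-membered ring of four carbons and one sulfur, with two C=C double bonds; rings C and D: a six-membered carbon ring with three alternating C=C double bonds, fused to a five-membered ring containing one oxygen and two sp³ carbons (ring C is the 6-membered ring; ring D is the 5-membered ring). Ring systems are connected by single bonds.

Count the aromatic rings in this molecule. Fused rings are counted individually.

Ring A has a continuous p-orbital overlap around the ring; 2 ring double bonds (4 π electrons) plus a heteroatom lone pair (2) give 6 π electrons. 6 = 4(1)+2, so ring A is aromatic (thiazole).
Ring B is planar and fully conjugated; 2 ring double bonds (4 π electrons) plus a heteroatom lone pair (2) give 6 π electrons. Since 6 = 4n+2 (n=1), ring B is aromatic (thiophene).
Ring C is planar and fully conjugated; 3 ring double bonds give 6 π electrons. Since 6 = 4n+2 (n=1), ring C is aromatic (benzene ring).
Ring D has two sp³ carbons, so it is not fully conjugated — not aromatic (oxolane ring).
Aromatic: A, B, C. Total: 3.

3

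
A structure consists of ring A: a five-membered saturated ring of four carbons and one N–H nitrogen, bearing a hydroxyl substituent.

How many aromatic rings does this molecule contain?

0

Ring A has only sp³ atoms, so it is not fully conjugated — not aromatic (pyrrolidine).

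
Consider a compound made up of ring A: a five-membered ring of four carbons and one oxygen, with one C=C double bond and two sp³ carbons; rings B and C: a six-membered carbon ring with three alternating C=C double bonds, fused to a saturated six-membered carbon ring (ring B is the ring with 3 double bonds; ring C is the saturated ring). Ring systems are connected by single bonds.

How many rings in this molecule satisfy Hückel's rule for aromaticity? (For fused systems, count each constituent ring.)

Ring A has two sp³ carbons, so it is not fully conjugated — not aromatic (2,3-dihydrofuran).
Ring B is planar and fully conjugated; 3 ring double bonds give 6 π electrons. Since 6 = 4n+2 (n=1), ring B is aromatic (benzene ring).
Ring C has four sp³ carbons, so it is not fully conjugated — not aromatic (cyclohexane ring).
Aromatic: B. Total: 1.

1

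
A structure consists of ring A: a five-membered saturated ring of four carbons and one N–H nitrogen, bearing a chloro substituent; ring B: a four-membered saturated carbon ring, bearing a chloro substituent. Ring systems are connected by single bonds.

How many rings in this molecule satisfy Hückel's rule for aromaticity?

Ring A has only sp³ atoms, so it is not fully conjugated — not aromatic (pyrrolidine).
Ring B has only sp³ atoms, so it is not fully conjugated — not aromatic (cyclobutane).
No ring is aromatic. Total: 0.

0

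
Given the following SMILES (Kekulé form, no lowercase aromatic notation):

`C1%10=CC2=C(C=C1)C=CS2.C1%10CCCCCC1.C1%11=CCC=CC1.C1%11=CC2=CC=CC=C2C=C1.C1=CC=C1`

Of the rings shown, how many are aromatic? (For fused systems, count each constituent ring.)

The SMILES encodes a six-membered carbon ring with three alternating C=C double bonds, fused to a five-membered ring containing one sulfur and two C=C double bonds; a seven-membered saturated carbon ring; a six-membered carbon ring with two isolated C=C double bonds and two sp³ carbons; two fused six-membered carbon rings, each with three alternating C=C double bonds; a four-membered carbon ring with two alternating C=C double bonds.
The fused 6/5-membered bicyclic (with one sulfur) is a single π system with 9 sp² atoms and 10 π electrons from ring double bonds plus a heteroatom lone pair. 10 = 4(2)+2, so the system is aromatic and both rings count as aromatic (benzothiophene).
The 7-membered ring has only sp³ atoms, so it is not fully conjugated — not aromatic (cycloheptane).
The 6-membered ring has two sp³ carbons, so it is not fully conjugated — not aromatic (1,4-cyclohexadiene).
The fused 6/6-membered bicyclic is a single π system with 10 sp² atoms and 10 π electrons from ring double bonds. 10 = 4(2)+2, so the system is aromatic and both rings count as aromatic (naphthalene).
The 4-membered ring has only sp² ring atoms; a planar conformation would have a fully conjugated π system of 4 electrons. But 4 = 4(1), which is 4n not 4n+2, so it is not aromatic (cyclobutadiene) — cyclobutadiene is antiaromatic and distorts to a rectangle.
4 of the 7 rings are aromatic. Total: 4.

4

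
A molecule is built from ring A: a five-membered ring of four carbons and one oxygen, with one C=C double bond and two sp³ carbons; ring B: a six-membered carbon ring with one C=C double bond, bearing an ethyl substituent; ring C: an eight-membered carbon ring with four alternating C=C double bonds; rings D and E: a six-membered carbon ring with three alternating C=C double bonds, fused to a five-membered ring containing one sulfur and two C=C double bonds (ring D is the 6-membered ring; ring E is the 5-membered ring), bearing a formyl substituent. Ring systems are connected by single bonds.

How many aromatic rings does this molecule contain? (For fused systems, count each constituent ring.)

Ring A has two sp³ carbons, so it is not fully conjugated — not aromatic (2,3-dihydrofuran).
Ring B has four sp³ carbons, so it is not fully conjugated — not aromatic (cyclohexene).
Ring C has only sp² ring atoms; a planar conformation would have a fully conjugated π system of 8 electrons. But 8 = 4(2), which is 4n not 4n+2, so ring C is not aromatic (cyclooctatetraene) — cyclooctatetraene distorts into a non-planar tub to avoid antiaromaticity.
Rings D and E form a fused bicyclic system (with one sulfur) with 9 sp² atoms and 10 π electrons from ring double bonds plus a heteroatom lone pair. 10 = 4(2)+2, so the system is aromatic and both rings count as aromatic (benzothiophene).
Aromatic: D, E. Total: 2.

2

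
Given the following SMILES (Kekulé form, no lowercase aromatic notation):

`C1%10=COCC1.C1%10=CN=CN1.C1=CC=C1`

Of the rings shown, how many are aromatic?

The SMILES encodes a five-membered ring of four carbons and one oxygen, with one C=C double bond and two sp³ carbons; a five-membered ring with nitrogens at positions 1 and 3 (one bearing H, one in a C=N bond) and two double bonds; a four-membered carbon ring with two alternating C=C double bonds.
The 5-membered ring with one oxygen has two sp³ carbons, so it is not fully conjugated — not aromatic (2,3-dihydrofuran).
The 5-membered ring with two nitrogens (one N–H, one =N–) has a continuous p-orbital overlap around the ring; 2 ring double bonds (4 π electrons) plus a heteroatom lone pair (2) give 6 π electrons. 6 = 4(1)+2, so it is aromatic (imidazole).
The 4-membered ring has only sp² ring atoms; a planar conformation would have a fully conjugated π system of 4 electrons. But 4 = 4(1), which is 4n not 4n+2, so it is not aromatic (cyclobutadiene) — cyclobutadiene is antiaromatic and distorts to a rectangle.
1 of the 3 rings is aromatic. Total: 1.

1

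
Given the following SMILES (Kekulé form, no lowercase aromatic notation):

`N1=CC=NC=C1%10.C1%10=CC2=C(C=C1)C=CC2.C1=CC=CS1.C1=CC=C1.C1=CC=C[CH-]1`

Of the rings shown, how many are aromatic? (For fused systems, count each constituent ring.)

4

The SMILES encodes a six-membered ring with nitrogens at positions 1 and 4 and three alternating double bonds; a six-membered carbon ring with three alternating C=C double bonds, fused to a five-membered carbon ring containing one C=C double bond and one sp³ carbon; a five-membered ring of four carbons and one sulfur, with two C=C double bonds; a four-membered carbon ring with two alternating C=C double bonds; a five-membered all-carbon ring bearing a negative charge on one carbon, with two C=C double bonds.
The 6-membered ring with two nitrogens (1,4) has a continuous p-orbital overlap around the ring; 3 ring double bonds give 6 π electrons. Since 6 = 4n+2 (n=1), it is aromatic (pyrazine).
The 6-membered ring is fully conjugated (every ring atom contributes a p orbital); 3 ring double bonds give 6 π electrons. That satisfies 4n+2 with n=1, so it is aromatic (benzene ring).
The 5-membered ring has one sp³ carbon, so it is not fully conjugated — not aromatic (cyclopentene ring).
The 5-membered ring with one sulfur has a continuous p-orbital overlap around the ring; 2 ring double bonds (4 π electrons) plus a heteroatom lone pair (2) give 6 π electrons. Since 6 = 4n+2 (n=1), it is aromatic (thiophene).
The 4-membered ring has only sp² ring atoms; a planar conformation would have a fully conjugated π system of 4 electrons. But 4 = 4(1), which is 4n not 4n+2, so it is not aromatic (cyclobutadiene) — cyclobutadiene is antiaromatic and distorts to a rectangle.
The second 5-membered ring is fully conjugated (every ring atom contributes a p orbital); 2 ring double bonds (4 π electrons) plus the carbanion lone pair (2) give 6 π electrons. That satisfies 4n+2 with n=1, so it is aromatic (cyclopentadienyl anion).
4 of the 6 rings are aromatic. Total: 4.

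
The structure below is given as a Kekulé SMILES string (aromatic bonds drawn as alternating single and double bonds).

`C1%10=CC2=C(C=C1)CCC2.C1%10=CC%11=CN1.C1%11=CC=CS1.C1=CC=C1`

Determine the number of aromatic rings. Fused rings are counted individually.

The SMILES encodes a six-membered carbon ring with three alternating C=C double bonds, fused to a saturated five-membered carbon ring; a five-membered ring of four carbons and one nitrogen bearing a hydrogen, with two C=C double bonds; a five-membered ring of four carbons and one sulfur, with two C=C double bonds; a four-membered carbon ring with two alternating C=C double bonds.
The 6-membered ring has a continuous p-orbital overlap around the ring; 3 ring double bonds give 6 π electrons. Since 6 = 4n+2 (n=1), it is aromatic (benzene ring).
The 5-membered ring has three sp³ carbons, so it is not fully conjugated — not aromatic (cyclopentane ring).
The 5-membered ring with one N–H has a continuous p-orbital overlap around the ring; 2 ring double bonds (4 π electrons) plus a heteroatom lone pair (2) give 6 π electrons. That satisfies 4n+2 with n=1, so it is aromatic (pyrrole).
The 5-membered ring with one sulfur is fully conjugated (every ring atom contributes a p orbital); 2 ring double bonds (4 π electrons) plus a heteroatom lone pair (2) give 6 π electrons. 6 = 4(1)+2, so it is aromatic (thiophene).
The 4-membered ring has only sp² ring atoms; a planar conformation would have a fully conjugated π system of 4 electrons. But 4 = 4(1), which is 4n not 4n+2, so it is not aromatic (cyclobutadiene) — cyclobutadiene is antiaromatic and distorts to a rectangle.
3 of the 5 rings are aromatic. Total: 3.

3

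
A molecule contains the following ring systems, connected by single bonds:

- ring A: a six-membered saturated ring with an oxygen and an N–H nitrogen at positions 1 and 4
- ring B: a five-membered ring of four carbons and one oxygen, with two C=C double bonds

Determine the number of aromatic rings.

Ring A has only sp³ atoms, so it is not fully conjugated — not aromatic (morpholine).
Ring B is planar and fully conjugated; 2 ring double bonds (4 π electrons) plus a heteroatom lone pair (2) give 6 π electrons. 6 = 4(1)+2, so ring B is aromatic (furan).
Aromatic: B. Total: 1.

1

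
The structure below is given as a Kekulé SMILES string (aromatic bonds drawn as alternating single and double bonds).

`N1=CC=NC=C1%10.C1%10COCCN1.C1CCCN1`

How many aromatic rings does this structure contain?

1

The SMILES encodes a six-membered ring with nitrogens at positions 1 and 4 and three alternating double bonds; a six-membered saturated ring with an oxygen and an N–H nitrogen at positions 1 and 4; a five-membered saturated ring of four carbons and one N–H nitrogen.
The 6-membered ring with two nitrogens (1,4) is planar and fully conjugated; 3 ring double bonds give 6 π electrons. 6 = 4(1)+2, so it is aromatic (pyrazine).
The 6-membered ring with one oxygen and one N–H (1,4) has only sp³ atoms, so it is not fully conjugated — not aromatic (morpholine).
The 5-membered ring with one N–H has only sp³ atoms, so it is not fully conjugated — not aromatic (pyrrolidine).
1 of the 3 rings is aromatic. Total: 1.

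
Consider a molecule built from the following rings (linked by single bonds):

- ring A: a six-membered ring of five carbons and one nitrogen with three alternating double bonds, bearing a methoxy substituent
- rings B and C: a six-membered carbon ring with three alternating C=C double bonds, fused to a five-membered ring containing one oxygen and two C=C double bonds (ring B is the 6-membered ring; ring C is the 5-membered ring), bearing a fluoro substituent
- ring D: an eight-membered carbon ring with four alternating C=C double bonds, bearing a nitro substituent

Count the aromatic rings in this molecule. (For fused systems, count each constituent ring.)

Ring A is fully conjugated (every ring atom contributes a p orbital); 3 ring double bonds give 6 π electrons. Since 6 = 4n+2 (n=1), ring A is aromatic (pyridine).
Rings B and C form a fused bicyclic system (with one oxygen) with 9 sp² atoms and 10 π electrons from ring double bonds plus a heteroatom lone pair. 10 = 4(2)+2, so the system is aromatic and both rings count as aromatic (benzofuran).
Ring D has only sp² ring atoms; a planar conformation would have a fully conjugated π system of 8 electrons. But 8 = 4(2), which is 4n not 4n+2, so ring D is not aromatic (cyclooctatetraene) — cyclooctatetraene distorts into a non-planar tub to avoid antiaromaticity.
Aromatic: A, B, C. Total: 3.

3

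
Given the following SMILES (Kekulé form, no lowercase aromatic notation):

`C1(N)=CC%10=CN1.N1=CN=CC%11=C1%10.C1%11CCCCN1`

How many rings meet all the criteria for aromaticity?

The SMILES encodes a five-membered ring of four carbons and one nitrogen bearing a hydrogen, with two C=C double bonds; a six-membered ring with nitrogens at positions 1 and 3 and three alternating double bonds; a six-membered saturated ring of five carbons and one N–H nitrogen.
The 5-membered ring with one N–H is fully conjugated (every ring atom contributes a p orbital); 2 ring double bonds (4 π electrons) plus a heteroatom lone pair (2) give 6 π electrons. Since 6 = 4n+2 (n=1), it is aromatic (pyrrole).
The 6-membered ring with two nitrogens (1,3) is planar and fully conjugated; 3 ring double bonds give 6 π electrons. Since 6 = 4n+2 (n=1), it is aromatic (pyrimidine).
The 6-membered ring with one N–H has only sp³ atoms, so it is not fully conjugated — not aromatic (piperidine).
2 of the 3 rings are aromatic. Total: 2.

2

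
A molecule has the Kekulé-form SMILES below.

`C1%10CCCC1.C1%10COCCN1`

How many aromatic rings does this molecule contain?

The SMILES encodes a five-membered saturated carbon ring; a six-membered saturated ring with an oxygen and an N–H nitrogen at positions 1 and 4.
The 5-membered ring has only sp³ atoms, so it is not fully conjugated — not aromatic (cyclopentane).
The 6-membered ring with one oxygen and one N–H (1,4) has only sp³ atoms, so it is not fully conjugated — not aromatic (morpholine).
None of the rings are aromatic. Total: 0.

0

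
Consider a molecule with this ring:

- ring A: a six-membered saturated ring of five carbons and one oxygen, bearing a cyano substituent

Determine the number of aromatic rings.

0

Ring A has only sp³ atoms, so it is not fully conjugated — not aromatic (tetrahydropyran).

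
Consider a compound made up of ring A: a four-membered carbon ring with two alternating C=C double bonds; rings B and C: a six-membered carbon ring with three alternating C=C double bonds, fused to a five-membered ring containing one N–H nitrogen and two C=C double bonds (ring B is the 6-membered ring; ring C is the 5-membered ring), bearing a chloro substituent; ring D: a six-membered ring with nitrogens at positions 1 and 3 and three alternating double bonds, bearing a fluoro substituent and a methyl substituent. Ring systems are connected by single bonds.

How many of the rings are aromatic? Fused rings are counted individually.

3

Ring A has only sp² ring atoms; a planar conformation would have a fully conjugated π system of 4 electrons. But 4 = 4(1), which is 4n not 4n+2, so ring A is not aromatic (cyclobutadiene) — cyclobutadiene is antiaromatic and distorts to a rectangle.
Rings B and C form a fused bicyclic system (with one N–H) with 9 sp² atoms and 10 π electrons from ring double bonds plus a heteroatom lone pair. 10 = 4(2)+2, so the system is aromatic and both rings count as aromatic (indole).
Ring D is planar and fully conjugated; 3 ring double bonds give 6 π electrons. 6 = 4(1)+2, so ring D is aromatic (pyrimidine).
Aromatic: B, C, D. Total: 3.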